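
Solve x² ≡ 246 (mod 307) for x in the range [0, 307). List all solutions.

Since 307 ≡ 3 (mod 4), a square root of 246 is 246^((307+1)/4) = 246^77 mod 307.
Repeated squaring: 246^2≡37, 246^4≡141, 246^8≡233, 246^16≡257, 246^32≡44, 246^64≡94 (mod 307).
246^77 = 246^(64+8+4+1) ≡ 89 (mod 307).
Check: 89² = 7921 ≡ 246 (mod 307). The two roots are 89 and 218.

89, 218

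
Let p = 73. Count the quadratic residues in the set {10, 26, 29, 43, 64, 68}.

1

(10/73) = -1 → non-residue.
(26/73) = -1 → non-residue.
(29/73) = -1 → non-residue.
(43/73) = -1 → non-residue.
(64/73) = +1 → QR.
(68/73) = -1 → non-residue.
Total quadratic residues among the 6: 1.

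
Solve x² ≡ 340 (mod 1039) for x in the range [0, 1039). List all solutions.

Since 1039 ≡ 3 (mod 4), a square root of 340 is 340^((1039+1)/4) = 340^260 mod 1039.
Repeated squaring: 340^2≡271, 340^4≡711, 340^8≡567, 340^16≡438, 340^32≡668, 340^64≡493, 340^128≡962, 340^256≡734 (mod 1039).
340^260 = 340^(256+4) ≡ 296 (mod 1039).
Check: 296² = 87616 ≡ 340 (mod 1039). The two roots are 296 and 743.

296, 743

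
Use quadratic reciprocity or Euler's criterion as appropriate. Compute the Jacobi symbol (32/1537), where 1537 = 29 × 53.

1

Pull out 2^5: since 1537 ≡ 1 (mod 8), (2/1537) = +1, so (2/1537)^5 = +1.
Reached (1/1537) = 1. Collecting the sign flips along the way, the symbol is +1.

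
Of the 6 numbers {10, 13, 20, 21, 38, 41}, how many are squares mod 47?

(10/47) = -1 → non-residue.
(13/47) = -1 → non-residue.
(20/47) = -1 → non-residue.
(21/47) = +1 → QR.
(38/47) = -1 → non-residue.
(41/47) = -1 → non-residue.
Total quadratic residues among the 6: 1.

1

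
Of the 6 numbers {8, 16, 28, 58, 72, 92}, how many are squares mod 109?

(8/109) = -1 → non-residue.
(16/109) = +1 → QR.
(28/109) = +1 → QR.
(58/109) = -1 → non-residue.
(72/109) = -1 → non-residue.
(92/109) = -1 → non-residue.
Total quadratic residues among the 6: 2.

2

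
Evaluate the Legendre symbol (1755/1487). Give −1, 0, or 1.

1

First reduce: 1755 ≡ 268 (mod 1487).
Pull out 2^2: since 1487 ≡ 7 (mod 8), (2/1487) = +1, so (2/1487)^2 = +1.
Reciprocity: 67 ≡ 3 and 1487 ≡ 3 (mod 4), so (67/1487) = −(1487/67).
Reduce top mod 67: now compute (13/67).
Reciprocity: 13 ≡ 1 and 67 ≡ 3 (mod 4), so (13/67) = +(67/13).
Reduce top mod 13: now compute (2/13).
Pull out 2: since 13 ≡ 5 (mod 8), (2/13) = -1.
Reached (1/13) = 1. Collecting the sign flips along the way, the symbol is +1.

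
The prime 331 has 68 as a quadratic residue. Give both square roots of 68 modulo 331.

125, 206

Since 331 ≡ 3 (mod 4), a square root of 68 is 68^((331+1)/4) = 68^83 mod 331.
Repeated squaring: 68^2≡321, 68^4≡100, 68^8≡70, 68^16≡266, 68^32≡253, 68^64≡126 (mod 331).
68^83 = 68^(64+16+2+1) ≡ 125 (mod 331).
Check: 125² = 15625 ≡ 68 (mod 331). The two roots are 125 and 206.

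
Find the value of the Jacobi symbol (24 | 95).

1

Pull out 2^3: since 95 ≡ 7 (mod 8), (2/95) = +1, so (2/95)^3 = +1.
Reciprocity: 3 ≡ 3 and 95 ≡ 3 (mod 4), so (3/95) = −(95/3).
Reduce top mod 3: now compute (2/3).
Pull out 2: since 3 ≡ 3 (mod 8), (2/3) = -1.
Reached (1/3) = 1. Collecting the sign flips along the way, the symbol is +1.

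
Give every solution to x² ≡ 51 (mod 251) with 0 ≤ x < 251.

Since 251 ≡ 3 (mod 4), a square root of 51 is 51^((251+1)/4) = 51^63 mod 251.
Repeated squaring: 51^2≡91, 51^4≡249, 51^8≡4, 51^16≡16, 51^32≡5 (mod 251).
51^63 = 51^(32+16+8+4+2+1) ≡ 94 (mod 251).
Check: 94² = 8836 ≡ 51 (mod 251). The two roots are 94 and 157.

94, 157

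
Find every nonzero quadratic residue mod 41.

Square k = 1,…,20 (k and 41−k give the same square):
1²=1, 2²=4, 3²=9, 4²=16, 5²=25, 6²=36, 7²≡8, 8²≡23, 9²≡40, 10²≡18, 11²≡39, 12²≡21, 13²≡5, 14²≡32, 15²≡20, 16²≡10, 17²≡2, 18²≡37, 19²≡33, 20²≡31 (mod 41).
So the quadratic residues mod 41 are {1, 2, 4, 5, 8, 9, 10, 16, 18, 20, 21, 23, 25, 31, 32, 33, 36, 37, 39, 40}.

1,2,4,5,8,9,10,16,18,20,21,23,25,31,32,33,36,37,39,40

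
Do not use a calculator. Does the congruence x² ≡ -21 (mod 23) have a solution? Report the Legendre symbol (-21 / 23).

First reduce: -21 ≡ 2 (mod 23).
Pull out 2: since 23 ≡ 7 (mod 8), (2/23) = +1.
Reached (1/23) = 1. Collecting the sign flips along the way, the symbol is +1.

1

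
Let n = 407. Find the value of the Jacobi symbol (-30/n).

First reduce: -30 ≡ 377 (mod 407).
Reciprocity: 377 ≡ 1 and 407 ≡ 3 (mod 4), so (377/407) = +(407/377).
Reduce top mod 377: now compute (30/377).
Pull out 2: since 377 ≡ 1 (mod 8), (2/377) = +1.
Reciprocity: 15 ≡ 3 and 377 ≡ 1 (mod 4), so (15/377) = +(377/15).
Reduce top mod 15: now compute (2/15).
Pull out 2: since 15 ≡ 7 (mod 8), (2/15) = +1.
Reached (1/15) = 1. Collecting the sign flips along the way, the symbol is +1.

1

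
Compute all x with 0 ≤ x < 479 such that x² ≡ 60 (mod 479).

73, 406

Since 479 ≡ 3 (mod 4), a square root of 60 is 60^((479+1)/4) = 60^120 mod 479.
Repeated squaring: 60^2≡247, 60^4≡176, 60^8≡320, 60^16≡373, 60^32≡219, 60^64≡61 (mod 479).
60^120 = 60^(64+32+16+8) ≡ 73 (mod 479).
Check: 73² = 5329 ≡ 60 (mod 479). The two roots are 73 and 406.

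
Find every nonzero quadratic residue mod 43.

1, 4, 6, 9, 10, 11, 13, 14, 15, 16, 17, 21, 23, 24, 25, 31, 35, 36, 38, 40, 41

Square k = 1,…,21 (k and 43−k give the same square):
1²=1, 2²=4, 3²=9, 4²=16, 5²=25, 6²=36, 7²≡6, 8²≡21, 9²≡38, 10²≡14, 11²≡35, 12²≡15, 13²≡40, 14²≡24, 15²≡10, 16²≡41, 17²≡31, 18²≡23, 19²≡17, 20²≡13, 21²≡11 (mod 43).
So the quadratic residues mod 43 are {1, 4, 6, 9, 10, 11, 13, 14, 15, 16, 17, 21, 23, 24, 25, 31, 35, 36, 38, 40, 41}.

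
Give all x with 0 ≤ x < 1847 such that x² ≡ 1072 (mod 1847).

456, 1391

Since 1847 ≡ 3 (mod 4), a square root of 1072 is 1072^((1847+1)/4) = 1072^462 mod 1847.
Repeated squaring: 1072^2≡350, 1072^4≡598, 1072^8≡1133, 1072^16≡24, 1072^32≡576, 1072^64≡1163, 1072^128≡565, 1072^256≡1541 (mod 1847).
1072^462 = 1072^(256+128+64+8+4+2) ≡ 1391 (mod 1847).
Check: 1391² = 1934881 ≡ 1072 (mod 1847). The two roots are 456 and 1391.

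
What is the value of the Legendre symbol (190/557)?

1

Euler's criterion: (190/557) ≡ 190^278 (mod 557).
190^2 ≡ 452 (mod 557)
190^4 ≡ 442 (mod 557)
190^8 ≡ 414 (mod 557)
190^16 ≡ 397 (mod 557)
190^32 ≡ 535 (mod 557)
190^64 ≡ 484 (mod 557)
190^128 ≡ 316 (mod 557)
190^256 ≡ 153 (mod 557)
190^278 = 190^(256+16+4+2) ≡ 1 (mod 557).
Result is 1, so (190/557) = 1.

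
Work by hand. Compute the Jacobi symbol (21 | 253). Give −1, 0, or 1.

Reciprocity: 21 ≡ 1 and 253 ≡ 1 (mod 4), so (21/253) = +(253/21).
Reduce top mod 21: now compute (1/21).
Reached (1/21) = 1. Collecting the sign flips along the way, the symbol is +1.

1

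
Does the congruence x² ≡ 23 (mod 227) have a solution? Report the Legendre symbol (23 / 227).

1

Euler's criterion: (23/227) ≡ 23^113 (mod 227).
23^2 ≡ 75 (mod 227)
23^4 ≡ 177 (mod 227)
23^8 ≡ 3 (mod 227)
23^16 ≡ 9 (mod 227)
23^32 ≡ 81 (mod 227)
23^64 ≡ 205 (mod 227)
23^113 = 23^(64+32+16+1) ≡ 1 (mod 227).
Result is 1, so (23/227) = 1.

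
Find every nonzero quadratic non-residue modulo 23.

Square k = 1,…,11 (k and 23−k give the same square):
1²=1, 2²=4, 3²=9, 4²=16, 5²≡2, 6²≡13, 7²≡3, 8²≡18, 9²≡12, 10²≡8, 11²≡6 (mod 23).
The residues are {1, 2, 3, 4, 6, 8, 9, 12, 13, 16, 18}; the non-residues are the remaining 11 nonzero classes.

5 7 10 11 14 15 17 19 20 21 22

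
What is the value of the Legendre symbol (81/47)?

First reduce: 81 ≡ 34 (mod 47).
Pull out 2: since 47 ≡ 7 (mod 8), (2/47) = +1.
Reciprocity: 17 ≡ 1 and 47 ≡ 3 (mod 4), so (17/47) = +(47/17).
Reduce top mod 17: now compute (13/17).
Reciprocity: 13 ≡ 1 and 17 ≡ 1 (mod 4), so (13/17) = +(17/13).
Reduce top mod 13: now compute (4/13).
Pull out 2^2: since 13 ≡ 5 (mod 8), (2/13) = -1, so (2/13)^2 = +1.
Reached (1/13) = 1. Collecting the sign flips along the way, the symbol is +1.

1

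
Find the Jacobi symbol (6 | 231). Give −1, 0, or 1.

0

Pull out 2: since 231 ≡ 7 (mod 8), (2/231) = +1.
Reciprocity: 3 ≡ 3 and 231 ≡ 3 (mod 4), so (3/231) = −(231/3).
Reduce top mod 3: now compute (0/3).
Top reduces to 0: gcd > 1, so the symbol is 0.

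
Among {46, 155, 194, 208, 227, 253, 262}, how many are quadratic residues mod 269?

(46/269) = -1 → non-residue.
(155/269) = -1 → non-residue.
(194/269) = -1 → non-residue.
(208/269) = +1 → QR.
(227/269) = -1 → non-residue.
(253/269) = +1 → QR.
(262/269) = -1 → non-residue.
Total quadratic residues among the 7: 2.

2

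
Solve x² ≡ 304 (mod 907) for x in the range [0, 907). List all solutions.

Since 907 ≡ 3 (mod 4), a square root of 304 is 304^((907+1)/4) = 304^227 mod 907.
Repeated squaring: 304^2≡809, 304^4≡534, 304^8≡358, 304^16≡277, 304^32≡541, 304^64≡627, 304^128≡398 (mod 907).
304^227 = 304^(128+64+32+2+1) ≡ 55 (mod 907).
Check: 55² = 3025 ≡ 304 (mod 907). The two roots are 55 and 852.

55, 852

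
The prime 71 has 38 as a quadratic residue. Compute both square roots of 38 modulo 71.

Since 71 ≡ 3 (mod 4), a square root of 38 is 38^((71+1)/4) = 38^18 mod 71.
Repeated squaring: 38^2≡24, 38^4≡8, 38^8≡64, 38^16≡49 (mod 71).
38^18 = 38^(16+2) ≡ 40 (mod 71).
Check: 40² = 1600 ≡ 38 (mod 71). The two roots are 31 and 40.

31, 40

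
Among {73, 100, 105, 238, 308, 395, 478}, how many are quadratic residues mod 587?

3

(73/587) = +1 → QR.
(100/587) = +1 → QR.
(105/587) = -1 → non-residue.
(238/587) = -1 → non-residue.
(308/587) = -1 → non-residue.
(395/587) = -1 → non-residue.
(478/587) = +1 → QR.
Total quadratic residues among the 7: 3.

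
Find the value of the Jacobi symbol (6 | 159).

Pull out 2: since 159 ≡ 7 (mod 8), (2/159) = +1.
Reciprocity: 3 ≡ 3 and 159 ≡ 3 (mod 4), so (3/159) = −(159/3).
Reduce top mod 3: now compute (0/3).
Top reduces to 0: gcd > 1, so the symbol is 0.

0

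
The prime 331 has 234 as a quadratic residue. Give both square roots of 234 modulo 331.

Since 331 ≡ 3 (mod 4), a square root of 234 is 234^((331+1)/4) = 234^83 mod 331.
Repeated squaring: 234^2≡141, 234^4≡21, 234^8≡110, 234^16≡184, 234^32≡94, 234^64≡230 (mod 331).
234^83 = 234^(64+16+2+1) ≡ 123 (mod 331).
Check: 123² = 15129 ≡ 234 (mod 331). The two roots are 123 and 208.

123, 208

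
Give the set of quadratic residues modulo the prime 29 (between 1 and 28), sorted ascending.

Square k = 1,…,14 (k and 29−k give the same square):
1²=1, 2²=4, 3²=9, 4²=16, 5²=25, 6²≡7, 7²≡20, 8²≡6, 9²≡23, 10²≡13, 11²≡5, 12²≡28, 13²≡24, 14²≡22 (mod 29).
So the quadratic residues mod 29 are {1, 4, 5, 6, 7, 9, 13, 16, 20, 22, 23, 24, 25, 28}.

1, 4, 5, 6, 7, 9, 13, 16, 20, 22, 23, 24, 25, 28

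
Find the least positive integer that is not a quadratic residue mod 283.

2

(2/283) = −1, so 2 is the smallest positive non-residue mod 283.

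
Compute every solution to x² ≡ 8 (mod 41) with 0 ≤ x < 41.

7, 34

41 ≡ 1 (mod 4), so we find a root by search.
Trying successive values, 7² = 49 ≡ 8 (mod 41). The other root is 41 − 7 = 34.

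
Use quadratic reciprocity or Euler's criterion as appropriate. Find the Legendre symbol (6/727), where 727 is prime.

Pull out 2: since 727 ≡ 7 (mod 8), (2/727) = +1.
Reciprocity: 3 ≡ 3 and 727 ≡ 3 (mod 4), so (3/727) = −(727/3).
Reduce top mod 3: now compute (1/3).
Reached (1/3) = 1. Collecting the sign flips along the way, the symbol is -1.

-1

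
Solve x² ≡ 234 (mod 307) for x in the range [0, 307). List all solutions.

Since 307 ≡ 3 (mod 4), a square root of 234 is 234^((307+1)/4) = 234^77 mod 307.
Repeated squaring: 234^2≡110, 234^4≡127, 234^8≡165, 234^16≡209, 234^32≡87, 234^64≡201 (mod 307).
234^77 = 234^(64+8+4+1) ≡ 65 (mod 307).
Check: 65² = 4225 ≡ 234 (mod 307). The two roots are 65 and 242.

65, 242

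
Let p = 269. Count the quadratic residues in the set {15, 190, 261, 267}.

(15/269) = -1 → non-residue.
(190/269) = +1 → QR.
(261/269) = -1 → non-residue.
(267/269) = -1 → non-residue.
Total quadratic residues among the 4: 1.

1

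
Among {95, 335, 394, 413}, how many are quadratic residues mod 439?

(95/439) = +1 → QR.
(335/439) = -1 → non-residue.
(394/439) = -1 → non-residue.
(413/439) = -1 → non-residue.
Total quadratic residues among the 4: 1.

1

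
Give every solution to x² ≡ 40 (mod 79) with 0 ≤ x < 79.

35, 44

Since 79 ≡ 3 (mod 4), a square root of 40 is 40^((79+1)/4) = 40^20 mod 79.
Repeated squaring: 40^2≡20, 40^4≡5, 40^8≡25, 40^16≡72 (mod 79).
40^20 = 40^(16+4) ≡ 44 (mod 79).
Check: 44² = 1936 ≡ 40 (mod 79). The two roots are 35 and 44.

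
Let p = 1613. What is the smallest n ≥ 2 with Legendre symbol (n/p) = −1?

(2/1613) = −1, so 2 is the smallest positive non-residue mod 1613.

2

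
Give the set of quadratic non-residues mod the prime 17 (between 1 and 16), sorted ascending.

3 5 6 7 10 11 12 14

Square k = 1,…,8 (k and 17−k give the same square):
1²=1, 2²=4, 3²=9, 4²=16, 5²≡8, 6²≡2, 7²≡15, 8²≡13 (mod 17).
The residues are {1, 2, 4, 8, 9, 13, 15, 16}; the non-residues are the remaining 8 nonzero classes.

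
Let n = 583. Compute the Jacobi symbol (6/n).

-1

Pull out 2: since 583 ≡ 7 (mod 8), (2/583) = +1.
Reciprocity: 3 ≡ 3 and 583 ≡ 3 (mod 4), so (3/583) = −(583/3).
Reduce top mod 3: now compute (1/3).
Reached (1/3) = 1. Collecting the sign flips along the way, the symbol is -1.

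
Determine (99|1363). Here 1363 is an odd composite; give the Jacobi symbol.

1

Reciprocity: 99 ≡ 3 and 1363 ≡ 3 (mod 4), so (99/1363) = −(1363/99).
Reduce top mod 99: now compute (76/99).
Pull out 2^2: since 99 ≡ 3 (mod 8), (2/99) = -1, so (2/99)^2 = +1.
Reciprocity: 19 ≡ 3 and 99 ≡ 3 (mod 4), so (19/99) = −(99/19).
Reduce top mod 19: now compute (4/19).
Pull out 2^2: since 19 ≡ 3 (mod 8), (2/19) = -1, so (2/19)^2 = +1.
Reached (1/19) = 1. Collecting the sign flips along the way, the symbol is +1.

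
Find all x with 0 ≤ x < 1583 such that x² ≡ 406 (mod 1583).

170, 1413

Since 1583 ≡ 3 (mod 4), a square root of 406 is 406^((1583+1)/4) = 406^396 mod 1583.
Repeated squaring: 406^2≡204, 406^4≡458, 406^8≡808, 406^16≡668, 406^32≡1401, 406^64≡1464, 406^128≡1497, 406^256≡1064 (mod 1583).
406^396 = 406^(256+128+8+4) ≡ 1413 (mod 1583).
Check: 1413² = 1996569 ≡ 406 (mod 1583). The two roots are 170 and 1413.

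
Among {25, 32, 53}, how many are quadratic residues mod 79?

(25/79) = +1 → QR.
(32/79) = +1 → QR.
(53/79) = -1 → non-residue.
Total quadratic residues among the 3: 2.

2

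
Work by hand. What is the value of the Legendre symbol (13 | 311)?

1

Euler's criterion: (13/311) ≡ 13^155 (mod 311).
13^2 ≡ 169 (mod 311)
13^4 ≡ 260 (mod 311)
13^8 ≡ 113 (mod 311)
13^16 ≡ 18 (mod 311)
13^32 ≡ 13 (mod 311)
13^64 ≡ 169 (mod 311)
13^128 ≡ 260 (mod 311)
13^155 = 13^(128+16+8+2+1) ≡ 1 (mod 311).
Result is 1, so (13/311) = 1.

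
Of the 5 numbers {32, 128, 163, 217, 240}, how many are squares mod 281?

(32/281) = +1 → QR.
(128/281) = +1 → QR.
(163/281) = +1 → QR.
(217/281) = +1 → QR.
(240/281) = -1 → non-residue.
Total quadratic residues among the 5: 4.

4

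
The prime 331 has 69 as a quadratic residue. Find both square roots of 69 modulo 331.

Since 331 ≡ 3 (mod 4), a square root of 69 is 69^((331+1)/4) = 69^83 mod 331.
Repeated squaring: 69^2≡127, 69^4≡241, 69^8≡156, 69^16≡173, 69^32≡139, 69^64≡123 (mod 331).
69^83 = 69^(64+16+2+1) ≡ 20 (mod 331).
Check: 20² = 400 ≡ 69 (mod 331). The two roots are 20 and 311.

20, 311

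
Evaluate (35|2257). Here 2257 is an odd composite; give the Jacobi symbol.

Reciprocity: 35 ≡ 3 and 2257 ≡ 1 (mod 4), so (35/2257) = +(2257/35).
Reduce top mod 35: now compute (17/35).
Reciprocity: 17 ≡ 1 and 35 ≡ 3 (mod 4), so (17/35) = +(35/17).
Reduce top mod 17: now compute (1/17).
Reached (1/17) = 1. Collecting the sign flips along the way, the symbol is +1.

1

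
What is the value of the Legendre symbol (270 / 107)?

First reduce: 270 ≡ 56 (mod 107).
Pull out 2^3: since 107 ≡ 3 (mod 8), (2/107) = -1, so (2/107)^3 = -1.
Reciprocity: 7 ≡ 3 and 107 ≡ 3 (mod 4), so (7/107) = −(107/7).
Reduce top mod 7: now compute (2/7).
Pull out 2: since 7 ≡ 7 (mod 8), (2/7) = +1.
Reached (1/7) = 1. Collecting the sign flips along the way, the symbol is +1.

1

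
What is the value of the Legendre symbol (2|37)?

Pull out 2: since 37 ≡ 5 (mod 8), (2/37) = -1.
Reached (1/37) = 1. Collecting the sign flips along the way, the symbol is -1.

-1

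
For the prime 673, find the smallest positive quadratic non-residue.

(2/673) = +1, so 2 is a residue.
(3/673) = +1, so 3 is a residue.
(4/673) = +1, so 4 is a residue.
(5/673) = −1, so 5 is the smallest positive non-residue mod 673.

5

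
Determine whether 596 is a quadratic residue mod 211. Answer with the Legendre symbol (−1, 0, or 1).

-1

First reduce: 596 ≡ 174 (mod 211).
Pull out 2: since 211 ≡ 3 (mod 8), (2/211) = -1.
Reciprocity: 87 ≡ 3 and 211 ≡ 3 (mod 4), so (87/211) = −(211/87).
Reduce top mod 87: now compute (37/87).
Reciprocity: 37 ≡ 1 and 87 ≡ 3 (mod 4), so (37/87) = +(87/37).
Reduce top mod 37: now compute (13/37).
Reciprocity: 13 ≡ 1 and 37 ≡ 1 (mod 4), so (13/37) = +(37/13).
Reduce top mod 13: now compute (11/13).
Reciprocity: 11 ≡ 3 and 13 ≡ 1 (mod 4), so (11/13) = +(13/11).
Reduce top mod 11: now compute (2/11).
Pull out 2: since 11 ≡ 3 (mod 8), (2/11) = -1.
Reached (1/11) = 1. Collecting the sign flips along the way, the symbol is -1.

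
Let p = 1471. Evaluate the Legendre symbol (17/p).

1

Reciprocity: 17 ≡ 1 and 1471 ≡ 3 (mod 4), so (17/1471) = +(1471/17).
Reduce top mod 17: now compute (9/17).
Reciprocity: 9 ≡ 1 and 17 ≡ 1 (mod 4), so (9/17) = +(17/9).
Reduce top mod 9: now compute (8/9).
Pull out 2^3: since 9 ≡ 1 (mod 8), (2/9) = +1, so (2/9)^3 = +1.
Reached (1/9) = 1. Collecting the sign flips along the way, the symbol is +1.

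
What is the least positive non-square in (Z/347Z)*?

(2/347) = −1, so 2 is the smallest positive non-residue mod 347.

2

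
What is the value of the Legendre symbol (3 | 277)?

1

Reciprocity: 3 ≡ 3 and 277 ≡ 1 (mod 4), so (3/277) = +(277/3).
Reduce top mod 3: now compute (1/3).
Reached (1/3) = 1. Collecting the sign flips along the way, the symbol is +1.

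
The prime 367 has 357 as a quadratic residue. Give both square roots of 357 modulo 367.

Since 367 ≡ 3 (mod 4), a square root of 357 is 357^((367+1)/4) = 357^92 mod 367.
Repeated squaring: 357^2≡100, 357^4≡91, 357^8≡207, 357^16≡277, 357^32≡26, 357^64≡309 (mod 367).
357^92 = 357^(64+16+8+4) ≡ 298 (mod 367).
Check: 298² = 88804 ≡ 357 (mod 367). The two roots are 69 and 298.

69, 298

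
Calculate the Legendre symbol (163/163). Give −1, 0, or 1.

First reduce: 163 ≡ 0 (mod 163).
Top reduces to 0: gcd > 1, so the symbol is 0.

0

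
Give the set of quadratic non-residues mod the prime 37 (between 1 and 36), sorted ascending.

2, 5, 6, 8, 13, 14, 15, 17, 18, 19, 20, 22, 23, 24, 29, 31, 32, 35

Square k = 1,…,18 (k and 37−k give the same square):
1²=1, 2²=4, 3²=9, 4²=16, 5²=25, 6²=36, 7²≡12, 8²≡27, 9²≡7, 10²≡26, 11²≡10, 12²≡33, 13²≡21, 14²≡11, 15²≡3, 16²≡34, 17²≡30, 18²≡28 (mod 37).
The residues are {1, 3, 4, 7, 9, 10, 11, 12, 16, 21, 25, 26, 27, 28, 30, 33, 34, 36}; the non-residues are the remaining 18 nonzero classes.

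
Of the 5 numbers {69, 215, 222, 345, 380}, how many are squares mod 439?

(69/439) = +1 → QR.
(215/439) = -1 → non-residue.
(222/439) = +1 → QR.
(345/439) = +1 → QR.
(380/439) = +1 → QR.
Total quadratic residues among the 5: 4.

4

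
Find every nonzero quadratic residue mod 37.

1 3 4 7 9 10 11 12 16 21 25 26 27 28 30 33 34 36

Square k = 1,…,18 (k and 37−k give the same square):
1²=1, 2²=4, 3²=9, 4²=16, 5²=25, 6²=36, 7²≡12, 8²≡27, 9²≡7, 10²≡26, 11²≡10, 12²≡33, 13²≡21, 14²≡11, 15²≡3, 16²≡34, 17²≡30, 18²≡28 (mod 37).
So the quadratic residues mod 37 are {1, 3, 4, 7, 9, 10, 11, 12, 16, 21, 25, 26, 27, 28, 30, 33, 34, 36}.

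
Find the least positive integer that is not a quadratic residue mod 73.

(2/73) = +1, so 2 is a residue.
(3/73) = +1, so 3 is a residue.
(4/73) = +1, so 4 is a residue.
(5/73) = −1, so 5 is the smallest positive non-residue mod 73.

5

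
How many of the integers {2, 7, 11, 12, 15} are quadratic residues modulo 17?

(2/17) = +1 → QR.
(7/17) = -1 → non-residue.
(11/17) = -1 → non-residue.
(12/17) = -1 → non-residue.
(15/17) = +1 → QR.
Total quadratic residues among the 5: 2.

2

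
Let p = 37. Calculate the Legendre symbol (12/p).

1

Euler's criterion: (12/37) ≡ 12^18 (mod 37).
12^2 ≡ 33 (mod 37)
12^4 ≡ 16 (mod 37)
12^8 ≡ 34 (mod 37)
12^16 ≡ 9 (mod 37)
12^18 = 12^(16+2) ≡ 1 (mod 37).
Result is 1, so (12/37) = 1.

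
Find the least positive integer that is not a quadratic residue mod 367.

3

(2/367) = +1, so 2 is a residue.
(3/367) = −1, so 3 is the smallest positive non-residue mod 367.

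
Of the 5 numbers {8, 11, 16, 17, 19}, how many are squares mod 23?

(8/23) = +1 → QR.
(11/23) = -1 → non-residue.
(16/23) = +1 → QR.
(17/23) = -1 → non-residue.
(19/23) = -1 → non-residue.
Total quadratic residues among the 5: 2.

2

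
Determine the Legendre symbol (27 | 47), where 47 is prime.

1

Euler's criterion: (27/47) ≡ 27^23 (mod 47).
27^2 ≡ 24 (mod 47)
27^4 ≡ 12 (mod 47)
27^8 ≡ 3 (mod 47)
27^16 ≡ 9 (mod 47)
27^23 = 27^(16+4+2+1) ≡ 1 (mod 47).
Result is 1, so (27/47) = 1.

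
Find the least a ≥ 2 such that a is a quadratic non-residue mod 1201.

11

(2/1201) = +1, so 2 is a residue.
(3/1201) = +1, so 3 is a residue.
(4/1201) = +1, so 4 is a residue.
(5/1201) = +1, so 5 is a residue.
(6/1201) = +1, so 6 is a residue.
(7/1201) = +1, so 7 is a residue.
(8/1201) = +1, so 8 is a residue.
(9/1201) = +1, so 9 is a residue.
(10/1201) = +1, so 10 is a residue.
(11/1201) = −1, so 11 is the smallest positive non-residue mod 1201.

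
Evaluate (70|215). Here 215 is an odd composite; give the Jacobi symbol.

Pull out 2: since 215 ≡ 7 (mod 8), (2/215) = +1.
Reciprocity: 35 ≡ 3 and 215 ≡ 3 (mod 4), so (35/215) = −(215/35).
Reduce top mod 35: now compute (5/35).
Reciprocity: 5 ≡ 1 and 35 ≡ 3 (mod 4), so (5/35) = +(35/5).
Reduce top mod 5: now compute (0/5).
Top reduces to 0: gcd > 1, so the symbol is 0.

0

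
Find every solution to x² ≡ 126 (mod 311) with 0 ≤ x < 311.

41, 270

Since 311 ≡ 3 (mod 4), a square root of 126 is 126^((311+1)/4) = 126^78 mod 311.
Repeated squaring: 126^2≡15, 126^4≡225, 126^8≡243, 126^16≡270, 126^32≡126, 126^64≡15 (mod 311).
126^78 = 126^(64+8+4+2) ≡ 270 (mod 311).
Check: 270² = 72900 ≡ 126 (mod 311). The two roots are 41 and 270.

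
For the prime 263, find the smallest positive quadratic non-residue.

5

(2/263) = +1, so 2 is a residue.
(3/263) = +1, so 3 is a residue.
(4/263) = +1, so 4 is a residue.
(5/263) = −1, so 5 is the smallest positive non-residue mod 263.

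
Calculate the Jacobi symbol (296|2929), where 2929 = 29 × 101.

Pull out 2^3: since 2929 ≡ 1 (mod 8), (2/2929) = +1, so (2/2929)^3 = +1.
Reciprocity: 37 ≡ 1 and 2929 ≡ 1 (mod 4), so (37/2929) = +(2929/37).
Reduce top mod 37: now compute (6/37).
Pull out 2: since 37 ≡ 5 (mod 8), (2/37) = -1.
Reciprocity: 3 ≡ 3 and 37 ≡ 1 (mod 4), so (3/37) = +(37/3).
Reduce top mod 3: now compute (1/3).
Reached (1/3) = 1. Collecting the sign flips along the way, the symbol is -1.

-1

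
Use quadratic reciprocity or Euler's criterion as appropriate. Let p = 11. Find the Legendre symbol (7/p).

-1

Euler's criterion: (7/11) ≡ 7^5 (mod 11).
7^2 ≡ 5 (mod 11)
7^4 ≡ 3 (mod 11)
7^5 = 7^(4+1) ≡ 10 (mod 11).
Result is 10 ≡ −1, so (7/11) = −1.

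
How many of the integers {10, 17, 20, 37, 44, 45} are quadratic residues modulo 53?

(10/53) = +1 → QR.
(17/53) = +1 → QR.
(20/53) = -1 → non-residue.
(37/53) = +1 → QR.
(44/53) = +1 → QR.
(45/53) = -1 → non-residue.
Total quadratic residues among the 6: 4.

4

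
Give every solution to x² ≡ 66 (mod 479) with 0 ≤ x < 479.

32, 447

Since 479 ≡ 3 (mod 4), a square root of 66 is 66^((479+1)/4) = 66^120 mod 479.
Repeated squaring: 66^2≡45, 66^4≡109, 66^8≡385, 66^16≡214, 66^32≡291, 66^64≡377 (mod 479).
66^120 = 66^(64+32+16+8) ≡ 32 (mod 479).
Check: 32² = 1024 ≡ 66 (mod 479). The two roots are 32 and 447.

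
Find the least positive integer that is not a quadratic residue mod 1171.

(2/1171) = −1, so 2 is the smallest positive non-residue mod 1171.

2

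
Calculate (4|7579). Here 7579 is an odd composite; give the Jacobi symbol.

1

Pull out 2^2: since 7579 ≡ 3 (mod 8), (2/7579) = -1, so (2/7579)^2 = +1.
Reached (1/7579) = 1. Collecting the sign flips along the way, the symbol is +1.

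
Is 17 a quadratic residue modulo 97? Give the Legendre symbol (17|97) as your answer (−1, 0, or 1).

Euler's criterion: (17/97) ≡ 17^48 (mod 97).
17^2 ≡ 95 (mod 97)
17^4 ≡ 4 (mod 97)
17^8 ≡ 16 (mod 97)
17^16 ≡ 62 (mod 97)
17^32 ≡ 61 (mod 97)
17^48 = 17^(32+16) ≡ 96 (mod 97).
Result is 96 ≡ −1, so (17/97) = −1.

-1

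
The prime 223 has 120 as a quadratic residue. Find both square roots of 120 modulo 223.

Since 223 ≡ 3 (mod 4), a square root of 120 is 120^((223+1)/4) = 120^56 mod 223.
Repeated squaring: 120^2≡128, 120^4≡105, 120^8≡98, 120^16≡15, 120^32≡2 (mod 223).
120^56 = 120^(32+16+8) ≡ 41 (mod 223).
Check: 41² = 1681 ≡ 120 (mod 223). The two roots are 41 and 182.

41, 182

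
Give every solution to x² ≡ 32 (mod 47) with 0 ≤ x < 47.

Since 47 ≡ 3 (mod 4), a square root of 32 is 32^((47+1)/4) = 32^12 mod 47.
Repeated squaring: 32^2≡37, 32^4≡6, 32^8≡36 (mod 47).
32^12 = 32^(8+4) ≡ 28 (mod 47).
Check: 28² = 784 ≡ 32 (mod 47). The two roots are 19 and 28.

19, 28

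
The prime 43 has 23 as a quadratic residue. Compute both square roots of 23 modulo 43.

18, 25

Since 43 ≡ 3 (mod 4), a square root of 23 is 23^((43+1)/4) = 23^11 mod 43.
Repeated squaring: 23^2≡13, 23^4≡40, 23^8≡9 (mod 43).
23^11 = 23^(8+2+1) ≡ 25 (mod 43).
Check: 25² = 625 ≡ 23 (mod 43). The two roots are 18 and 25.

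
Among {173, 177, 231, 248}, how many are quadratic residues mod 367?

(173/367) = +1 → QR.
(177/367) = -1 → non-residue.
(231/367) = +1 → QR.
(248/367) = +1 → QR.
Total quadratic residues among the 4: 3.

3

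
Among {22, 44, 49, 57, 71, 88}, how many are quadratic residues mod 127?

5

(22/127) = +1 → QR.
(44/127) = +1 → QR.
(49/127) = +1 → QR.
(57/127) = -1 → non-residue.
(71/127) = +1 → QR.
(88/127) = +1 → QR.
Total quadratic residues among the 6: 5.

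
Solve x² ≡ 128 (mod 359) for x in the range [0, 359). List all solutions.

Since 359 ≡ 3 (mod 4), a square root of 128 is 128^((359+1)/4) = 128^90 mod 359.
Repeated squaring: 128^2≡229, 128^4≡27, 128^8≡11, 128^16≡121, 128^32≡281, 128^64≡340 (mod 359).
128^90 = 128^(64+16+8+2) ≡ 207 (mod 359).
Check: 207² = 42849 ≡ 128 (mod 359). The two roots are 152 and 207.

152, 207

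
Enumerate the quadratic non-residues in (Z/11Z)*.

Square k = 1,…,5 (k and 11−k give the same square):
1²=1, 2²=4, 3²=9, 4²≡5, 5²≡3 (mod 11).
The residues are {1, 3, 4, 5, 9}; the non-residues are the remaining 5 nonzero classes.

2 6 7 8 10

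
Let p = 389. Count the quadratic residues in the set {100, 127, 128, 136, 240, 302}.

(100/389) = +1 → QR.
(127/389) = +1 → QR.
(128/389) = -1 → non-residue.
(136/389) = -1 → non-residue.
(240/389) = -1 → non-residue.
(302/389) = +1 → QR.
Total quadratic residues among the 6: 3.

3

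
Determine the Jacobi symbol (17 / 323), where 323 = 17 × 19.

0

Reciprocity: 17 ≡ 1 and 323 ≡ 3 (mod 4), so (17/323) = +(323/17).
Reduce top mod 17: now compute (0/17).
Top reduces to 0: gcd > 1, so the symbol is 0.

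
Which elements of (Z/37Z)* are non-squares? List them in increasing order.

Square k = 1,…,18 (k and 37−k give the same square):
1²=1, 2²=4, 3²=9, 4²=16, 5²=25, 6²=36, 7²≡12, 8²≡27, 9²≡7, 10²≡26, 11²≡10, 12²≡33, 13²≡21, 14²≡11, 15²≡3, 16²≡34, 17²≡30, 18²≡28 (mod 37).
The residues are {1, 3, 4, 7, 9, 10, 11, 12, 16, 21, 25, 26, 27, 28, 30, 33, 34, 36}; the non-residues are the remaining 18 nonzero classes.

2, 5, 6, 8, 13, 14, 15, 17, 18, 19, 20, 22, 23, 24, 29, 31, 32, 35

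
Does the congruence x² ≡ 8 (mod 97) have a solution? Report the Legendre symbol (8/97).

Pull out 2^3: since 97 ≡ 1 (mod 8), (2/97) = +1, so (2/97)^3 = +1.
Reached (1/97) = 1. Collecting the sign flips along the way, the symbol is +1.

1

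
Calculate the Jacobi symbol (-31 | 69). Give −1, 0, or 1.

First reduce: -31 ≡ 38 (mod 69).
Pull out 2: since 69 ≡ 5 (mod 8), (2/69) = -1.
Reciprocity: 19 ≡ 3 and 69 ≡ 1 (mod 4), so (19/69) = +(69/19).
Reduce top mod 19: now compute (12/19).
Pull out 2^2: since 19 ≡ 3 (mod 8), (2/19) = -1, so (2/19)^2 = +1.
Reciprocity: 3 ≡ 3 and 19 ≡ 3 (mod 4), so (3/19) = −(19/3).
Reduce top mod 3: now compute (1/3).
Reached (1/3) = 1. Collecting the sign flips along the way, the symbol is +1.

1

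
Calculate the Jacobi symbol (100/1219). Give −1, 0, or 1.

Pull out 2^2: since 1219 ≡ 3 (mod 8), (2/1219) = -1, so (2/1219)^2 = +1.
Reciprocity: 25 ≡ 1 and 1219 ≡ 3 (mod 4), so (25/1219) = +(1219/25).
Reduce top mod 25: now compute (19/25).
Reciprocity: 19 ≡ 3 and 25 ≡ 1 (mod 4), so (19/25) = +(25/19).
Reduce top mod 19: now compute (6/19).
Pull out 2: since 19 ≡ 3 (mod 8), (2/19) = -1.
Reciprocity: 3 ≡ 3 and 19 ≡ 3 (mod 4), so (3/19) = −(19/3).
Reduce top mod 3: now compute (1/3).
Reached (1/3) = 1. Collecting the sign flips along the way, the symbol is +1.

1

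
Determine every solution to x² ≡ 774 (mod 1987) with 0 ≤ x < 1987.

Since 1987 ≡ 3 (mod 4), a square root of 774 is 774^((1987+1)/4) = 774^497 mod 1987.
Repeated squaring: 774^2≡989, 774^4≡517, 774^8≡1031, 774^16≡1903, 774^32≡1095, 774^64≡864, 774^128≡1371, 774^256≡1926 (mod 1987).
774^497 = 774^(256+128+64+32+16+1) ≡ 770 (mod 1987).
Check: 770² = 592900 ≡ 774 (mod 1987). The two roots are 770 and 1217.

770, 1217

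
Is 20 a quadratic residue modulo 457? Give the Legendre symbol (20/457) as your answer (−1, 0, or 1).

-1

Euler's criterion: (20/457) ≡ 20^228 (mod 457).
20^2 ≡ 400 (mod 457)
20^4 ≡ 50 (mod 457)
20^8 ≡ 215 (mod 457)
20^16 ≡ 68 (mod 457)
20^32 ≡ 54 (mod 457)
20^64 ≡ 174 (mod 457)
20^128 ≡ 114 (mod 457)
20^228 = 20^(128+64+32+4) ≡ 456 (mod 457).
Result is 456 ≡ −1, so (20/457) = −1.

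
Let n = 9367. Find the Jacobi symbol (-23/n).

1

First reduce: -23 ≡ 9344 (mod 9367).
Pull out 2^7: since 9367 ≡ 7 (mod 8), (2/9367) = +1, so (2/9367)^7 = +1.
Reciprocity: 73 ≡ 1 and 9367 ≡ 3 (mod 4), so (73/9367) = +(9367/73).
Reduce top mod 73: now compute (23/73).
Reciprocity: 23 ≡ 3 and 73 ≡ 1 (mod 4), so (23/73) = +(73/23).
Reduce top mod 23: now compute (4/23).
Pull out 2^2: since 23 ≡ 7 (mod 8), (2/23) = +1, so (2/23)^2 = +1.
Reached (1/23) = 1. Collecting the sign flips along the way, the symbol is +1.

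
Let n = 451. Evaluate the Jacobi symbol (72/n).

Pull out 2^3: since 451 ≡ 3 (mod 8), (2/451) = -1, so (2/451)^3 = -1.
Reciprocity: 9 ≡ 1 and 451 ≡ 3 (mod 4), so (9/451) = +(451/9).
Reduce top mod 9: now compute (1/9).
Reached (1/9) = 1. Collecting the sign flips along the way, the symbol is -1.

-1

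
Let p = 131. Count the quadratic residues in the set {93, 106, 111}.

0

(93/131) = -1 → non-residue.
(106/131) = -1 → non-residue.
(111/131) = -1 → non-residue.
Total quadratic residues among the 3: 0.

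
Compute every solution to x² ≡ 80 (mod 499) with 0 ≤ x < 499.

Since 499 ≡ 3 (mod 4), a square root of 80 is 80^((499+1)/4) = 80^125 mod 499.
Repeated squaring: 80^2≡412, 80^4≡84, 80^8≡70, 80^16≡409, 80^32≡116, 80^64≡482 (mod 499).
80^125 = 80^(64+32+16+8+4+1) ≡ 299 (mod 499).
Check: 299² = 89401 ≡ 80 (mod 499). The two roots are 200 and 299.

200, 299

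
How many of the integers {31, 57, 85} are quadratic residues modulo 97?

2

(31/97) = +1 → QR.
(57/97) = -1 → non-residue.
(85/97) = +1 → QR.
Total quadratic residues among the 3: 2.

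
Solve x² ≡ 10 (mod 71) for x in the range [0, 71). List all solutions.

Since 71 ≡ 3 (mod 4), a square root of 10 is 10^((71+1)/4) = 10^18 mod 71.
Repeated squaring: 10^2≡29, 10^4≡60, 10^8≡50, 10^16≡15 (mod 71).
10^18 = 10^(16+2) ≡ 9 (mod 71).
Check: 9² = 81 ≡ 10 (mod 71). The two roots are 9 and 62.

9, 62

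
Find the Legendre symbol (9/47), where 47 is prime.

Euler's criterion: (9/47) ≡ 9^23 (mod 47).
9^2 ≡ 34 (mod 47)
9^4 ≡ 28 (mod 47)
9^8 ≡ 32 (mod 47)
9^16 ≡ 37 (mod 47)
9^23 = 9^(16+4+2+1) ≡ 1 (mod 47).
Result is 1, so (9/47) = 1.

1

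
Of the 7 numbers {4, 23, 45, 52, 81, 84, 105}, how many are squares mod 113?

4

(4/113) = +1 → QR.
(23/113) = -1 → non-residue.
(45/113) = -1 → non-residue.
(52/113) = +1 → QR.
(81/113) = +1 → QR.
(84/113) = -1 → non-residue.
(105/113) = +1 → QR.
Total quadratic residues among the 7: 4.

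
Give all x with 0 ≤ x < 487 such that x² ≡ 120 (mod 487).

Since 487 ≡ 3 (mod 4), a square root of 120 is 120^((487+1)/4) = 120^122 mod 487.
Repeated squaring: 120^2≡277, 120^4≡270, 120^8≡337, 120^16≡98, 120^32≡351, 120^64≡477 (mod 487).
120^122 = 120^(64+32+16+8+2) ≡ 140 (mod 487).
Check: 140² = 19600 ≡ 120 (mod 487). The two roots are 140 and 347.

140, 347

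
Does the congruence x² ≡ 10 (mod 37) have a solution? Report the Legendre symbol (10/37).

1

Pull out 2: since 37 ≡ 5 (mod 8), (2/37) = -1.
Reciprocity: 5 ≡ 1 and 37 ≡ 1 (mod 4), so (5/37) = +(37/5).
Reduce top mod 5: now compute (2/5).
Pull out 2: since 5 ≡ 5 (mod 8), (2/5) = -1.
Reached (1/5) = 1. Collecting the sign flips along the way, the symbol is +1.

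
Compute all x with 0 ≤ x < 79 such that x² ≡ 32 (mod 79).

36, 43

Since 79 ≡ 3 (mod 4), a square root of 32 is 32^((79+1)/4) = 32^20 mod 79.
Repeated squaring: 32^2≡76, 32^4≡9, 32^8≡2, 32^16≡4 (mod 79).
32^20 = 32^(16+4) ≡ 36 (mod 79).
Check: 36² = 1296 ≡ 32 (mod 79). The two roots are 36 and 43.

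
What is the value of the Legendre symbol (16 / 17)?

1

Euler's criterion: (16/17) ≡ 16^8 (mod 17).
16^2 ≡ 1 (mod 17)
16^4 ≡ 1 (mod 17)
16^8 ≡ 1 (mod 17)
16^8 = 16^(8) ≡ 1 (mod 17).
Result is 1, so (16/17) = 1.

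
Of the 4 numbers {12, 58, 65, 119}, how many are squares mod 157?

2

(12/157) = +1 → QR.
(58/157) = +1 → QR.
(65/157) = -1 → non-residue.
(119/157) = -1 → non-residue.
Total quadratic residues among the 4: 2.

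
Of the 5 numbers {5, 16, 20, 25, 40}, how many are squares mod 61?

4

(5/61) = +1 → QR.
(16/61) = +1 → QR.
(20/61) = +1 → QR.
(25/61) = +1 → QR.
(40/61) = -1 → non-residue.
Total quadratic residues among the 5: 4.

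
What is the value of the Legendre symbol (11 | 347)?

Reciprocity: 11 ≡ 3 and 347 ≡ 3 (mod 4), so (11/347) = −(347/11).
Reduce top mod 11: now compute (6/11).
Pull out 2: since 11 ≡ 3 (mod 8), (2/11) = -1.
Reciprocity: 3 ≡ 3 and 11 ≡ 3 (mod 4), so (3/11) = −(11/3).
Reduce top mod 3: now compute (2/3).
Pull out 2: since 3 ≡ 3 (mod 8), (2/3) = -1.
Reached (1/3) = 1. Collecting the sign flips along the way, the symbol is +1.

1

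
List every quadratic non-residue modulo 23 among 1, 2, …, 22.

Square k = 1,…,11 (k and 23−k give the same square):
1²=1, 2²=4, 3²=9, 4²=16, 5²≡2, 6²≡13, 7²≡3, 8²≡18, 9²≡12, 10²≡8, 11²≡6 (mod 23).
The residues are {1, 2, 3, 4, 6, 8, 9, 12, 13, 16, 18}; the non-residues are the remaining 11 nonzero classes.

5,7,10,11,14,15,17,19,20,21,22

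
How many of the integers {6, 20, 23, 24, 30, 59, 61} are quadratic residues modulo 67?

(6/67) = +1 → QR.
(20/67) = -1 → non-residue.
(23/67) = +1 → QR.
(24/67) = +1 → QR.
(30/67) = -1 → non-residue.
(59/67) = +1 → QR.
(61/67) = -1 → non-residue.
Total quadratic residues among the 7: 4.

4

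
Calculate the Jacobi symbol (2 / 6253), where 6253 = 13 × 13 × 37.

Pull out 2: since 6253 ≡ 5 (mod 8), (2/6253) = -1.
Reached (1/6253) = 1. Collecting the sign flips along the way, the symbol is -1.

-1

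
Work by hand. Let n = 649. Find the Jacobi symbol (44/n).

Pull out 2^2: since 649 ≡ 1 (mod 8), (2/649) = +1, so (2/649)^2 = +1.
Reciprocity: 11 ≡ 3 and 649 ≡ 1 (mod 4), so (11/649) = +(649/11).
Reduce top mod 11: now compute (0/11).
Top reduces to 0: gcd > 1, so the symbol is 0.

0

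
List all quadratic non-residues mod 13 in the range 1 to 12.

2, 5, 6, 7, 8, 11

Square k = 1,…,6 (k and 13−k give the same square):
1²=1, 2²=4, 3²=9, 4²≡3, 5²≡12, 6²≡10 (mod 13).
The residues are {1, 3, 4, 9, 10, 12}; the non-residues are the remaining 6 nonzero classes.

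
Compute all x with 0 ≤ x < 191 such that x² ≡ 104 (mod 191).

88, 103

Since 191 ≡ 3 (mod 4), a square root of 104 is 104^((191+1)/4) = 104^48 mod 191.
Repeated squaring: 104^2≡120, 104^4≡75, 104^8≡86, 104^16≡138, 104^32≡135 (mod 191).
104^48 = 104^(32+16) ≡ 103 (mod 191).
Check: 103² = 10609 ≡ 104 (mod 191). The two roots are 88 and 103.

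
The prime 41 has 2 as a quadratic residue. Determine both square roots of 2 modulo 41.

41 ≡ 1 (mod 4), so we find a root by search.
Trying successive values, 17² = 289 ≡ 2 (mod 41). The other root is 41 − 17 = 24.

17, 24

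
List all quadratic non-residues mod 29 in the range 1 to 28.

Square k = 1,…,14 (k and 29−k give the same square):
1²=1, 2²=4, 3²=9, 4²=16, 5²=25, 6²≡7, 7²≡20, 8²≡6, 9²≡23, 10²≡13, 11²≡5, 12²≡28, 13²≡24, 14²≡22 (mod 29).
The residues are {1, 4, 5, 6, 7, 9, 13, 16, 20, 22, 23, 24, 25, 28}; the non-residues are the remaining 14 nonzero classes.

2 3 8 10 11 12 14 15 17 18 19 21 26 27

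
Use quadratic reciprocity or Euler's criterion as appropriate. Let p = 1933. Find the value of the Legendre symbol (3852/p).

-1

First reduce: 3852 ≡ 1919 (mod 1933).
Reciprocity: 1919 ≡ 3 and 1933 ≡ 1 (mod 4), so (1919/1933) = +(1933/1919).
Reduce top mod 1919: now compute (14/1919).
Pull out 2: since 1919 ≡ 7 (mod 8), (2/1919) = +1.
Reciprocity: 7 ≡ 3 and 1919 ≡ 3 (mod 4), so (7/1919) = −(1919/7).
Reduce top mod 7: now compute (1/7).
Reached (1/7) = 1. Collecting the sign flips along the way, the symbol is -1.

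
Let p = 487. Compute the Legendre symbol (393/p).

1

Reciprocity: 393 ≡ 1 and 487 ≡ 3 (mod 4), so (393/487) = +(487/393).
Reduce top mod 393: now compute (94/393).
Pull out 2: since 393 ≡ 1 (mod 8), (2/393) = +1.
Reciprocity: 47 ≡ 3 and 393 ≡ 1 (mod 4), so (47/393) = +(393/47).
Reduce top mod 47: now compute (17/47).
Reciprocity: 17 ≡ 1 and 47 ≡ 3 (mod 4), so (17/47) = +(47/17).
Reduce top mod 17: now compute (13/17).
Reciprocity: 13 ≡ 1 and 17 ≡ 1 (mod 4), so (13/17) = +(17/13).
Reduce top mod 13: now compute (4/13).
Pull out 2^2: since 13 ≡ 5 (mod 8), (2/13) = -1, so (2/13)^2 = +1.
Reached (1/13) = 1. Collecting the sign flips along the way, the symbol is +1.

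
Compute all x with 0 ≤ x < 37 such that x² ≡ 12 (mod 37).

7, 30

37 ≡ 1 (mod 4), so we find a root by search.
Trying successive values, 7² = 49 ≡ 12 (mod 37). The other root is 37 − 7 = 30.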